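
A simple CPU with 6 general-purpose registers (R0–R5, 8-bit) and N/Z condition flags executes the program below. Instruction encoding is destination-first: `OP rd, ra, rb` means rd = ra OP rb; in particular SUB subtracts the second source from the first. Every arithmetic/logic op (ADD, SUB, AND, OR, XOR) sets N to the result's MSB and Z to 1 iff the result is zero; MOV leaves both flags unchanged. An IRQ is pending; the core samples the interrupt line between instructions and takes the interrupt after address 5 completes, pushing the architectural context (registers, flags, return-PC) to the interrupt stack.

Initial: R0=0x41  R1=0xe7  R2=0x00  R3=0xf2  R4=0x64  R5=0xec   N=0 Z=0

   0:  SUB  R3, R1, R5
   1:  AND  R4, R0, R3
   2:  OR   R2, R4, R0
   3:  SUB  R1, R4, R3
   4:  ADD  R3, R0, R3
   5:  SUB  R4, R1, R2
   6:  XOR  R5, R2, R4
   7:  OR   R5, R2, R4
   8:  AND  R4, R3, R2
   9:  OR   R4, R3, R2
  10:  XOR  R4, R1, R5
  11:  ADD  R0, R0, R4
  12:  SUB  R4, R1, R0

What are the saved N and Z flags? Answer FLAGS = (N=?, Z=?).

after  0: R0=0x41 R1=0xe7 R2=0x00 R3=0xfb R4=0x64 R5=0xec  N=1 Z=0
after  1: R0=0x41 R1=0xe7 R2=0x00 R3=0xfb R4=0x41 R5=0xec  N=0 Z=0
after  2: R0=0x41 R1=0xe7 R2=0x41 R3=0xfb R4=0x41 R5=0xec  N=0 Z=0
after  3: R0=0x41 R1=0x46 R2=0x41 R3=0xfb R4=0x41 R5=0xec  N=0 Z=0
after  4: R0=0x41 R1=0x46 R2=0x41 R3=0x3c R4=0x41 R5=0xec  N=0 Z=0
after  5: R0=0x41 R1=0x46 R2=0x41 R3=0x3c R4=0x05 R5=0xec  N=0 Z=0
-- IRQ taken; context saved, return-PC = 6 --

FLAGS = (N=0, Z=0)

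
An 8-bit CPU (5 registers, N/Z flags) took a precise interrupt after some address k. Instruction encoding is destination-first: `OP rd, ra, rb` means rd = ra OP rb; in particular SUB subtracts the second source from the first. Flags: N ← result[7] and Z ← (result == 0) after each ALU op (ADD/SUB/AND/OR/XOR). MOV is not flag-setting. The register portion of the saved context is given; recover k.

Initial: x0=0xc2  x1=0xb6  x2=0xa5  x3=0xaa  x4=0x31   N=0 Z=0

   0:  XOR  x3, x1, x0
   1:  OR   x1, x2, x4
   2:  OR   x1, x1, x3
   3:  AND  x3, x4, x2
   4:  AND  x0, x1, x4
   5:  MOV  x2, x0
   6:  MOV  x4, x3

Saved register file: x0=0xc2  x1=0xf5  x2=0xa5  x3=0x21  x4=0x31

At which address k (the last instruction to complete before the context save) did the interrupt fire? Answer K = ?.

K = 3

after  0: x0=0xc2 x1=0xb6 x2=0xa5 x3=0x74 x4=0x31  N=0 Z=0
after  1: x0=0xc2 x1=0xb5 x2=0xa5 x3=0x74 x4=0x31  N=1 Z=0
after  2: x0=0xc2 x1=0xf5 x2=0xa5 x3=0x74 x4=0x31  N=1 Z=0
after  3: x0=0xc2 x1=0xf5 x2=0xa5 x3=0x21 x4=0x31  N=0 Z=0
-- IRQ taken; context saved, return-PC = 4 --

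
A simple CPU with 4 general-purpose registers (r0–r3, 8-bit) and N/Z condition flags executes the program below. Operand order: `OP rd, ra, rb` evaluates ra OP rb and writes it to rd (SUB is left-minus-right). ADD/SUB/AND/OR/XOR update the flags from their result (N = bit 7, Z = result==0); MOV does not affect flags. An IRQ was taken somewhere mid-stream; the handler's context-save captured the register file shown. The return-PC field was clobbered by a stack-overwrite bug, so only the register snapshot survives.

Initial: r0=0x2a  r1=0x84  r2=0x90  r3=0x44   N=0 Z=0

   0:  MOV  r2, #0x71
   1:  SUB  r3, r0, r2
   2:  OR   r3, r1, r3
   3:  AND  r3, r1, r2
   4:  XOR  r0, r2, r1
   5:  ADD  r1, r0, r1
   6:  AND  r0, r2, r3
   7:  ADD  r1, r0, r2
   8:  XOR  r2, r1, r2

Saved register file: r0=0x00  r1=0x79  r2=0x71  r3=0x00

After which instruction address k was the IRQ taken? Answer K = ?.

K = 6

after  0: r0=0x2a r1=0x84 r2=0x71 r3=0x44  N=0 Z=0
after  1: r0=0x2a r1=0x84 r2=0x71 r3=0xb9  N=1 Z=0
after  2: r0=0x2a r1=0x84 r2=0x71 r3=0xbd  N=1 Z=0
after  3: r0=0x2a r1=0x84 r2=0x71 r3=0x00  N=0 Z=1
after  4: r0=0xf5 r1=0x84 r2=0x71 r3=0x00  N=1 Z=0
after  5: r0=0xf5 r1=0x79 r2=0x71 r3=0x00  N=0 Z=0
after  6: r0=0x00 r1=0x79 r2=0x71 r3=0x00  N=0 Z=1
-- IRQ taken; context saved, return-PC = 7 --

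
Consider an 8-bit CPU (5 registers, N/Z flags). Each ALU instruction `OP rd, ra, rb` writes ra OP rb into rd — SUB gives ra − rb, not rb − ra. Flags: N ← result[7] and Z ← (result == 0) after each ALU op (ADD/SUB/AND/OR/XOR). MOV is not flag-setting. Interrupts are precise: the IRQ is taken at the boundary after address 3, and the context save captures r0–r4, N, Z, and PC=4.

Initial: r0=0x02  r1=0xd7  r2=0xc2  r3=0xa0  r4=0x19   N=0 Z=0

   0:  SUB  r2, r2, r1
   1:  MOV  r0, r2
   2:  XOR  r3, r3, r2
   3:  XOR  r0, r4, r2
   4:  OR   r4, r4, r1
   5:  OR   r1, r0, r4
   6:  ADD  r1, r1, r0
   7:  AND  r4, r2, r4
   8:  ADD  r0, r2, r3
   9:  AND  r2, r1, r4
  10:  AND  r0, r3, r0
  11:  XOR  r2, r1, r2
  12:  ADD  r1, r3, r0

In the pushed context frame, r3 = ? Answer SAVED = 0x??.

after  0: r0=0x02 r1=0xd7 r2=0xeb r3=0xa0 r4=0x19  N=1 Z=0
after  1: r0=0xeb r1=0xd7 r2=0xeb r3=0xa0 r4=0x19  N=1 Z=0
after  2: r0=0xeb r1=0xd7 r2=0xeb r3=0x4b r4=0x19  N=0 Z=0
after  3: r0=0xf2 r1=0xd7 r2=0xeb r3=0x4b r4=0x19  N=1 Z=0
-- IRQ taken; context saved, return-PC = 4 --

SAVED = 0x4b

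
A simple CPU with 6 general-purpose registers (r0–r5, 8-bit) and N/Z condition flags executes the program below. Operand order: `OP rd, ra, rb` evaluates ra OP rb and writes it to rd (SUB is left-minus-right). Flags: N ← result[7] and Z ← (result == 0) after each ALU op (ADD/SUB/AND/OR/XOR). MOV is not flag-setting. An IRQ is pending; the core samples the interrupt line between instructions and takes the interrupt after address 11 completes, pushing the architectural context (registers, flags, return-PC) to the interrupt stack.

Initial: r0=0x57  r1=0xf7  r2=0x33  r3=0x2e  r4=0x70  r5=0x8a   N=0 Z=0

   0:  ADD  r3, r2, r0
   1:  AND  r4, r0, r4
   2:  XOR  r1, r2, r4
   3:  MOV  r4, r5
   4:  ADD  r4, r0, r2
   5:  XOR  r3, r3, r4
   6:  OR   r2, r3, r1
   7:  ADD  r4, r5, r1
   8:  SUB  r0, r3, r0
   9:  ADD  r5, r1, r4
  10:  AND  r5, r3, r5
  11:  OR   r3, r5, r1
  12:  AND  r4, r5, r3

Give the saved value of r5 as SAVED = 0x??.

after  0: r0=0x57 r1=0xf7 r2=0x33 r3=0x8a r4=0x70 r5=0x8a  N=1 Z=0
after  1: r0=0x57 r1=0xf7 r2=0x33 r3=0x8a r4=0x50 r5=0x8a  N=0 Z=0
after  2: r0=0x57 r1=0x63 r2=0x33 r3=0x8a r4=0x50 r5=0x8a  N=0 Z=0
after  3: r0=0x57 r1=0x63 r2=0x33 r3=0x8a r4=0x8a r5=0x8a  N=0 Z=0
after  4: r0=0x57 r1=0x63 r2=0x33 r3=0x8a r4=0x8a r5=0x8a  N=1 Z=0
after  5: r0=0x57 r1=0x63 r2=0x33 r3=0x00 r4=0x8a r5=0x8a  N=0 Z=1
after  6: r0=0x57 r1=0x63 r2=0x63 r3=0x00 r4=0x8a r5=0x8a  N=0 Z=0
after  7: r0=0x57 r1=0x63 r2=0x63 r3=0x00 r4=0xed r5=0x8a  N=1 Z=0
after  8: r0=0xa9 r1=0x63 r2=0x63 r3=0x00 r4=0xed r5=0x8a  N=1 Z=0
after  9: r0=0xa9 r1=0x63 r2=0x63 r3=0x00 r4=0xed r5=0x50  N=0 Z=0
after 10: r0=0xa9 r1=0x63 r2=0x63 r3=0x00 r4=0xed r5=0x00  N=0 Z=1
after 11: r0=0xa9 r1=0x63 r2=0x63 r3=0x63 r4=0xed r5=0x00  N=0 Z=0
-- IRQ taken; context saved, return-PC = 12 --

SAVED = 0x00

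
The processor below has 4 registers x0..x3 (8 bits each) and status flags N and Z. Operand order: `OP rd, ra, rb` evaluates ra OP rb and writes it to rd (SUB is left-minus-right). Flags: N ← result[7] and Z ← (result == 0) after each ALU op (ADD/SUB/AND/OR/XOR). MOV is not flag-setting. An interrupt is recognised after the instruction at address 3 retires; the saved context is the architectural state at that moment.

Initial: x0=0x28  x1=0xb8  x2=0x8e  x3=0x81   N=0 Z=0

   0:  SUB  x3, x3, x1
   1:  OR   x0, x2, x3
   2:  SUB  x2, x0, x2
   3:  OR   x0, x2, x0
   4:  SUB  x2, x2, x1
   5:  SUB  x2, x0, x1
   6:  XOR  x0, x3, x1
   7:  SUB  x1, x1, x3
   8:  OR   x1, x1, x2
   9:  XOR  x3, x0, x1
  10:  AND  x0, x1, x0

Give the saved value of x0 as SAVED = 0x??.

after  0: x0=0x28 x1=0xb8 x2=0x8e x3=0xc9  N=1 Z=0
after  1: x0=0xcf x1=0xb8 x2=0x8e x3=0xc9  N=1 Z=0
after  2: x0=0xcf x1=0xb8 x2=0x41 x3=0xc9  N=0 Z=0
after  3: x0=0xcf x1=0xb8 x2=0x41 x3=0xc9  N=1 Z=0
-- IRQ taken; context saved, return-PC = 4 --

SAVED = 0xcf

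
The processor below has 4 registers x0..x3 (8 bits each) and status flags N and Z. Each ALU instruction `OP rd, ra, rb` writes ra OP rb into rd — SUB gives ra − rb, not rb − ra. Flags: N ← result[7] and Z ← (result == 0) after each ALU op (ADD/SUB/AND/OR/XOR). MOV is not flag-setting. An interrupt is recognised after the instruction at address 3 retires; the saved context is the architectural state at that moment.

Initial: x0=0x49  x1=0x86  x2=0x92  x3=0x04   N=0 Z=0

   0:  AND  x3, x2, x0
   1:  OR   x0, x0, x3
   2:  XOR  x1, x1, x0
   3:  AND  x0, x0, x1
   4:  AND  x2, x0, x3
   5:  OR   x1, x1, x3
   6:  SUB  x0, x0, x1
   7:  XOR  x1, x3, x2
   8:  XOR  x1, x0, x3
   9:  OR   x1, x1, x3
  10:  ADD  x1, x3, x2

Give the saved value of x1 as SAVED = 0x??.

SAVED = 0xcf

after  0: x0=0x49 x1=0x86 x2=0x92 x3=0x00  N=0 Z=1
after  1: x0=0x49 x1=0x86 x2=0x92 x3=0x00  N=0 Z=0
after  2: x0=0x49 x1=0xcf x2=0x92 x3=0x00  N=1 Z=0
after  3: x0=0x49 x1=0xcf x2=0x92 x3=0x00  N=0 Z=0
-- IRQ taken; context saved, return-PC = 4 --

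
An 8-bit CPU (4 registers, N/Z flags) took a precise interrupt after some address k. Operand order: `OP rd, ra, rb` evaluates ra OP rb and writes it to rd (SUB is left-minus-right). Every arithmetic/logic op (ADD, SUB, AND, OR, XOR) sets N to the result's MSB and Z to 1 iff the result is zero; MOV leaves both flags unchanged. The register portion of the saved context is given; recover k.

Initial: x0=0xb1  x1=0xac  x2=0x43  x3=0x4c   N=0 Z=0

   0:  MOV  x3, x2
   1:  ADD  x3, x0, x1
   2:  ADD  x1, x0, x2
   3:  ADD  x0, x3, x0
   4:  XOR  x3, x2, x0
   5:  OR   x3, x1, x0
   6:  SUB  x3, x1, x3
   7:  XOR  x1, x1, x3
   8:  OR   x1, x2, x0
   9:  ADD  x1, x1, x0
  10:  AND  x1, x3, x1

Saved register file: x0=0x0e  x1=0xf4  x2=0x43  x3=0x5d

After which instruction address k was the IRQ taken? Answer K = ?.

K = 3

after  0: x0=0xb1 x1=0xac x2=0x43 x3=0x43  N=0 Z=0
after  1: x0=0xb1 x1=0xac x2=0x43 x3=0x5d  N=0 Z=0
after  2: x0=0xb1 x1=0xf4 x2=0x43 x3=0x5d  N=1 Z=0
after  3: x0=0x0e x1=0xf4 x2=0x43 x3=0x5d  N=0 Z=0
-- IRQ taken; context saved, return-PC = 4 --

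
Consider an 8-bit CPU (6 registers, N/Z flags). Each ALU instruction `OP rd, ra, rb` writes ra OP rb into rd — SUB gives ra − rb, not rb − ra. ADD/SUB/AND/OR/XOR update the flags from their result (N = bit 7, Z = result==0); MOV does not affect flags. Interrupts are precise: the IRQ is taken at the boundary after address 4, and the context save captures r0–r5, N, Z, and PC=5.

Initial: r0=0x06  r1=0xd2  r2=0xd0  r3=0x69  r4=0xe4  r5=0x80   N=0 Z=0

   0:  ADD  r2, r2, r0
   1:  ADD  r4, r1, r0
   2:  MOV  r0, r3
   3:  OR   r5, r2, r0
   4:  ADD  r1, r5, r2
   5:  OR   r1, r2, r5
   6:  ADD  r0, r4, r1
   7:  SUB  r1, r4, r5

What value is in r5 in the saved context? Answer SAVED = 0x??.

SAVED = 0xff

after  0: r0=0x06 r1=0xd2 r2=0xd6 r3=0x69 r4=0xe4 r5=0x80  N=1 Z=0
after  1: r0=0x06 r1=0xd2 r2=0xd6 r3=0x69 r4=0xd8 r5=0x80  N=1 Z=0
after  2: r0=0x69 r1=0xd2 r2=0xd6 r3=0x69 r4=0xd8 r5=0x80  N=1 Z=0
after  3: r0=0x69 r1=0xd2 r2=0xd6 r3=0x69 r4=0xd8 r5=0xff  N=1 Z=0
after  4: r0=0x69 r1=0xd5 r2=0xd6 r3=0x69 r4=0xd8 r5=0xff  N=1 Z=0
-- IRQ taken; context saved, return-PC = 5 --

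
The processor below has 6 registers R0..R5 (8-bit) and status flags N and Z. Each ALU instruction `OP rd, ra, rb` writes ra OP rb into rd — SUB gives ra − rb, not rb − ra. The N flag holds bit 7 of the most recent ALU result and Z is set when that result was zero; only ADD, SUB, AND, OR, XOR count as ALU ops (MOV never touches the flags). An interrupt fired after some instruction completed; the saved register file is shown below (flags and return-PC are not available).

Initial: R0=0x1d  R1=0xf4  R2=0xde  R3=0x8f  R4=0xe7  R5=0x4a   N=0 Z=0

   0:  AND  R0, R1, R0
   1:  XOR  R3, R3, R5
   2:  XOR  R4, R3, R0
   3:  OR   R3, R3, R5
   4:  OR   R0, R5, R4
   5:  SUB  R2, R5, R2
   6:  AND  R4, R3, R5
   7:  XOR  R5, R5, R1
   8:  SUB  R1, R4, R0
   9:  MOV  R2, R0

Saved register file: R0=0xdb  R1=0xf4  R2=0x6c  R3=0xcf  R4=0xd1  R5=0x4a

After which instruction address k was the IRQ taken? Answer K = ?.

after  0: R0=0x14 R1=0xf4 R2=0xde R3=0x8f R4=0xe7 R5=0x4a  N=0 Z=0
after  1: R0=0x14 R1=0xf4 R2=0xde R3=0xc5 R4=0xe7 R5=0x4a  N=1 Z=0
after  2: R0=0x14 R1=0xf4 R2=0xde R3=0xc5 R4=0xd1 R5=0x4a  N=1 Z=0
after  3: R0=0x14 R1=0xf4 R2=0xde R3=0xcf R4=0xd1 R5=0x4a  N=1 Z=0
after  4: R0=0xdb R1=0xf4 R2=0xde R3=0xcf R4=0xd1 R5=0x4a  N=1 Z=0
after  5: R0=0xdb R1=0xf4 R2=0x6c R3=0xcf R4=0xd1 R5=0x4a  N=0 Z=0
-- IRQ taken; context saved, return-PC = 6 --

K = 5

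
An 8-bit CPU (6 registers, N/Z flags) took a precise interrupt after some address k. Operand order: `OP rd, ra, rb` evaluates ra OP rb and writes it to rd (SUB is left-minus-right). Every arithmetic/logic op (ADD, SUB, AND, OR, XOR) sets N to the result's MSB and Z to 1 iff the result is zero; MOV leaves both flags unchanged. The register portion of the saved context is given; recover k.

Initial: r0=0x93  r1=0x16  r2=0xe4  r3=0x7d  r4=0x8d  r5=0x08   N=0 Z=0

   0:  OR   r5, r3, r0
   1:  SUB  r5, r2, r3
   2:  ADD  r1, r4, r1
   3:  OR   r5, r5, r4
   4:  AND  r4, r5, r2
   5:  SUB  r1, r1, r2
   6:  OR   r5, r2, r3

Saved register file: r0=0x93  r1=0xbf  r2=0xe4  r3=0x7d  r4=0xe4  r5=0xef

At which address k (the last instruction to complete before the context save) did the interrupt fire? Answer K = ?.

K = 5

after  0: r0=0x93 r1=0x16 r2=0xe4 r3=0x7d r4=0x8d r5=0xff  N=1 Z=0
after  1: r0=0x93 r1=0x16 r2=0xe4 r3=0x7d r4=0x8d r5=0x67  N=0 Z=0
after  2: r0=0x93 r1=0xa3 r2=0xe4 r3=0x7d r4=0x8d r5=0x67  N=1 Z=0
after  3: r0=0x93 r1=0xa3 r2=0xe4 r3=0x7d r4=0x8d r5=0xef  N=1 Z=0
after  4: r0=0x93 r1=0xa3 r2=0xe4 r3=0x7d r4=0xe4 r5=0xef  N=1 Z=0
after  5: r0=0x93 r1=0xbf r2=0xe4 r3=0x7d r4=0xe4 r5=0xef  N=1 Z=0
-- IRQ taken; context saved, return-PC = 6 --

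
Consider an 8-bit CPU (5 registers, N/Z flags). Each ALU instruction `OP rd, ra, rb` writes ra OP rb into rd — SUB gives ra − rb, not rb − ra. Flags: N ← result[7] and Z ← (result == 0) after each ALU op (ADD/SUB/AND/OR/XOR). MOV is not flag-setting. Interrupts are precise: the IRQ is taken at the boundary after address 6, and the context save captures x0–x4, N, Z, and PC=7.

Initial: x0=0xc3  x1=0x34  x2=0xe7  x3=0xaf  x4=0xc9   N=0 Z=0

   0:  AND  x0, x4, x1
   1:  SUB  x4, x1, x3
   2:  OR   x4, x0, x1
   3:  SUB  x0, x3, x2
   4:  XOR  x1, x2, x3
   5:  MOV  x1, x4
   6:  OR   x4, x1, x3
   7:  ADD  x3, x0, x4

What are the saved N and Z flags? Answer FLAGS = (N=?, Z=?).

FLAGS = (N=1, Z=0)

after  0: x0=0x00 x1=0x34 x2=0xe7 x3=0xaf x4=0xc9  N=0 Z=1
after  1: x0=0x00 x1=0x34 x2=0xe7 x3=0xaf x4=0x85  N=1 Z=0
after  2: x0=0x00 x1=0x34 x2=0xe7 x3=0xaf x4=0x34  N=0 Z=0
after  3: x0=0xc8 x1=0x34 x2=0xe7 x3=0xaf x4=0x34  N=1 Z=0
after  4: x0=0xc8 x1=0x48 x2=0xe7 x3=0xaf x4=0x34  N=0 Z=0
after  5: x0=0xc8 x1=0x34 x2=0xe7 x3=0xaf x4=0x34  N=0 Z=0
after  6: x0=0xc8 x1=0x34 x2=0xe7 x3=0xaf x4=0xbf  N=1 Z=0
-- IRQ taken; context saved, return-PC = 7 --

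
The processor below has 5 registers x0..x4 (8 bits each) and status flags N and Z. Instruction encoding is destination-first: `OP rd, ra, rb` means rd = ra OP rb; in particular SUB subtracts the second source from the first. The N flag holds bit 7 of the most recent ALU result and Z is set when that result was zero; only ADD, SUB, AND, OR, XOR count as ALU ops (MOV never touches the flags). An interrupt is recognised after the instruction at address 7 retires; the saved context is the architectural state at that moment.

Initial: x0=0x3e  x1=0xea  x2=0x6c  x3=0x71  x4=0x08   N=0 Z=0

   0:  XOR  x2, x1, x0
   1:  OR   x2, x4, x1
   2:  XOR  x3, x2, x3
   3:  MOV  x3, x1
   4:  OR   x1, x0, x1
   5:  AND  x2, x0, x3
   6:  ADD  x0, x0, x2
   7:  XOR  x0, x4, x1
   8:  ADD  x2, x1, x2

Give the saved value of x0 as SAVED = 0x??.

after  0: x0=0x3e x1=0xea x2=0xd4 x3=0x71 x4=0x08  N=1 Z=0
after  1: x0=0x3e x1=0xea x2=0xea x3=0x71 x4=0x08  N=1 Z=0
after  2: x0=0x3e x1=0xea x2=0xea x3=0x9b x4=0x08  N=1 Z=0
after  3: x0=0x3e x1=0xea x2=0xea x3=0xea x4=0x08  N=1 Z=0
after  4: x0=0x3e x1=0xfe x2=0xea x3=0xea x4=0x08  N=1 Z=0
after  5: x0=0x3e x1=0xfe x2=0x2a x3=0xea x4=0x08  N=0 Z=0
after  6: x0=0x68 x1=0xfe x2=0x2a x3=0xea x4=0x08  N=0 Z=0
after  7: x0=0xf6 x1=0xfe x2=0x2a x3=0xea x4=0x08  N=1 Z=0
-- IRQ taken; context saved, return-PC = 8 --

SAVED = 0xf6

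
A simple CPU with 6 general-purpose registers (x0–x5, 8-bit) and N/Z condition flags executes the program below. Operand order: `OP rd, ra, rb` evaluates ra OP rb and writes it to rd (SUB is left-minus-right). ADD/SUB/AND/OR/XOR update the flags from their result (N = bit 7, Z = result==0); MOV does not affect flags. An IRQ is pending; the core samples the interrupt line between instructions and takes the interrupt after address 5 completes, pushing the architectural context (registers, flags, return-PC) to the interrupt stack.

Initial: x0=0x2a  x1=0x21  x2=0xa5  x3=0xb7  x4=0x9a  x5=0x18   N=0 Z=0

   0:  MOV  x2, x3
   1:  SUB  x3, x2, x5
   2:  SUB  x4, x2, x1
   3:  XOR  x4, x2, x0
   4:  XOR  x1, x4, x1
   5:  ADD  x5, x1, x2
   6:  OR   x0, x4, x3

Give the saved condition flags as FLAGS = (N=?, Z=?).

FLAGS = (N=0, Z=0)

after  0: x0=0x2a x1=0x21 x2=0xb7 x3=0xb7 x4=0x9a x5=0x18  N=0 Z=0
after  1: x0=0x2a x1=0x21 x2=0xb7 x3=0x9f x4=0x9a x5=0x18  N=1 Z=0
after  2: x0=0x2a x1=0x21 x2=0xb7 x3=0x9f x4=0x96 x5=0x18  N=1 Z=0
after  3: x0=0x2a x1=0x21 x2=0xb7 x3=0x9f x4=0x9d x5=0x18  N=1 Z=0
after  4: x0=0x2a x1=0xbc x2=0xb7 x3=0x9f x4=0x9d x5=0x18  N=1 Z=0
after  5: x0=0x2a x1=0xbc x2=0xb7 x3=0x9f x4=0x9d x5=0x73  N=0 Z=0
-- IRQ taken; context saved, return-PC = 6 --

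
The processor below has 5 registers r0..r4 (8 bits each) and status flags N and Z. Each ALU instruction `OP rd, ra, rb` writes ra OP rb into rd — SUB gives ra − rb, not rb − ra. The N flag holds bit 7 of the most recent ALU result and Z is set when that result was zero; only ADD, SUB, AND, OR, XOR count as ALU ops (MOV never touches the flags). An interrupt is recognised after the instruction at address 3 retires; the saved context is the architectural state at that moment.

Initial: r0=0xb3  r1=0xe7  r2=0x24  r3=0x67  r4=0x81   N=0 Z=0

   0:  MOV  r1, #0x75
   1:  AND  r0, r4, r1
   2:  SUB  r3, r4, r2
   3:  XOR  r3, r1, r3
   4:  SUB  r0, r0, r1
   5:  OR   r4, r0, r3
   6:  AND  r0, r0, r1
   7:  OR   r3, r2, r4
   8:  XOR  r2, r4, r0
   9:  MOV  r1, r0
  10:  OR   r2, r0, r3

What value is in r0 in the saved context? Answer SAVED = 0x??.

after  0: r0=0xb3 r1=0x75 r2=0x24 r3=0x67 r4=0x81  N=0 Z=0
after  1: r0=0x01 r1=0x75 r2=0x24 r3=0x67 r4=0x81  N=0 Z=0
after  2: r0=0x01 r1=0x75 r2=0x24 r3=0x5d r4=0x81  N=0 Z=0
after  3: r0=0x01 r1=0x75 r2=0x24 r3=0x28 r4=0x81  N=0 Z=0
-- IRQ taken; context saved, return-PC = 4 --

SAVED = 0x01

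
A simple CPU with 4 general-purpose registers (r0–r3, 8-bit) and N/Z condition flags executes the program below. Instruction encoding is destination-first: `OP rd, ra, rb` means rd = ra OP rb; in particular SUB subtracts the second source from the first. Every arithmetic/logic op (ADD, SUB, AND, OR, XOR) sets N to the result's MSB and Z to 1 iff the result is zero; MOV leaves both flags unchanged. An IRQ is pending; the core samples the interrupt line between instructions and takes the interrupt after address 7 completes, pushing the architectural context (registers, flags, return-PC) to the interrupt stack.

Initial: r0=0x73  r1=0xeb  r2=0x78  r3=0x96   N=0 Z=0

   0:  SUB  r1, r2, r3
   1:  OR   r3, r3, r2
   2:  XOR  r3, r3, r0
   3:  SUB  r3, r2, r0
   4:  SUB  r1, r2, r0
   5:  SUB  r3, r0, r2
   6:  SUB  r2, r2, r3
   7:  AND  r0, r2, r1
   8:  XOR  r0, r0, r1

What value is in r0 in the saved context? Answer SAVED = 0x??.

SAVED = 0x05

after  0: r0=0x73 r1=0xe2 r2=0x78 r3=0x96  N=1 Z=0
after  1: r0=0x73 r1=0xe2 r2=0x78 r3=0xfe  N=1 Z=0
after  2: r0=0x73 r1=0xe2 r2=0x78 r3=0x8d  N=1 Z=0
after  3: r0=0x73 r1=0xe2 r2=0x78 r3=0x05  N=0 Z=0
after  4: r0=0x73 r1=0x05 r2=0x78 r3=0x05  N=0 Z=0
after  5: r0=0x73 r1=0x05 r2=0x78 r3=0xfb  N=1 Z=0
after  6: r0=0x73 r1=0x05 r2=0x7d r3=0xfb  N=0 Z=0
after  7: r0=0x05 r1=0x05 r2=0x7d r3=0xfb  N=0 Z=0
-- IRQ taken; context saved, return-PC = 8 --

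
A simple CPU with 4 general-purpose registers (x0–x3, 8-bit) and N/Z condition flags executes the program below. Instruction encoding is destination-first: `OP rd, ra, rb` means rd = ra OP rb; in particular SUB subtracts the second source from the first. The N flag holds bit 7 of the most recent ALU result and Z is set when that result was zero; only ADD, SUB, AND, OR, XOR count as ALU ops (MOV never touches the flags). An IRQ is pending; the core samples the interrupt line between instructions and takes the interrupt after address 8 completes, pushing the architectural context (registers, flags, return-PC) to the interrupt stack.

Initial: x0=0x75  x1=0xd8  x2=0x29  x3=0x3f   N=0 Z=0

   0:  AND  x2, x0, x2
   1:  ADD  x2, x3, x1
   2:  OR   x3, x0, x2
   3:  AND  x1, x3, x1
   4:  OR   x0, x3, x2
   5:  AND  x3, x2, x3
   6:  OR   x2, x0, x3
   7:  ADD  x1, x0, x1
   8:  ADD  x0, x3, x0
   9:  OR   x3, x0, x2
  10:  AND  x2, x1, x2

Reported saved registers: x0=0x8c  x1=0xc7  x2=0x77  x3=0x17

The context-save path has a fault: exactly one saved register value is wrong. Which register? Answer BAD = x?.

after  0: x0=0x75 x1=0xd8 x2=0x21 x3=0x3f  N=0 Z=0
after  1: x0=0x75 x1=0xd8 x2=0x17 x3=0x3f  N=0 Z=0
after  2: x0=0x75 x1=0xd8 x2=0x17 x3=0x77  N=0 Z=0
after  3: x0=0x75 x1=0x50 x2=0x17 x3=0x77  N=0 Z=0
after  4: x0=0x77 x1=0x50 x2=0x17 x3=0x77  N=0 Z=0
after  5: x0=0x77 x1=0x50 x2=0x17 x3=0x17  N=0 Z=0
after  6: x0=0x77 x1=0x50 x2=0x77 x3=0x17  N=0 Z=0
after  7: x0=0x77 x1=0xc7 x2=0x77 x3=0x17  N=1 Z=0
after  8: x0=0x8e x1=0xc7 x2=0x77 x3=0x17  N=1 Z=0
-- IRQ taken; context saved, return-PC = 9 --
mismatch: x0: reported 0x8c vs actual 0x8e

BAD = x0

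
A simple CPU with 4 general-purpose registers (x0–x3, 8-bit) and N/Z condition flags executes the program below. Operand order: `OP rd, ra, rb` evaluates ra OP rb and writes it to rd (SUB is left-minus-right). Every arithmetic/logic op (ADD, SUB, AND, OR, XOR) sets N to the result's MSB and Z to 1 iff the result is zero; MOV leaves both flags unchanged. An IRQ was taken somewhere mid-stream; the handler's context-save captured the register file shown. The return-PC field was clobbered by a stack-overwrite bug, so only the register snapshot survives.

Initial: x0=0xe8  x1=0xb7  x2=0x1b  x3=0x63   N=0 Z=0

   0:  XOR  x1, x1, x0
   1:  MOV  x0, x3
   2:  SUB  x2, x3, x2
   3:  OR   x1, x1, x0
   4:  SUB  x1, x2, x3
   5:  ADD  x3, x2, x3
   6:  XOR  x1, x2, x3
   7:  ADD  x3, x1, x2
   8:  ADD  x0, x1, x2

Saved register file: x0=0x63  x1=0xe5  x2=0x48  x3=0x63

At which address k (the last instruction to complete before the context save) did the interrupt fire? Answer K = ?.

K = 4

after  0: x0=0xe8 x1=0x5f x2=0x1b x3=0x63  N=0 Z=0
after  1: x0=0x63 x1=0x5f x2=0x1b x3=0x63  N=0 Z=0
after  2: x0=0x63 x1=0x5f x2=0x48 x3=0x63  N=0 Z=0
after  3: x0=0x63 x1=0x7f x2=0x48 x3=0x63  N=0 Z=0
after  4: x0=0x63 x1=0xe5 x2=0x48 x3=0x63  N=1 Z=0
-- IRQ taken; context saved, return-PC = 5 --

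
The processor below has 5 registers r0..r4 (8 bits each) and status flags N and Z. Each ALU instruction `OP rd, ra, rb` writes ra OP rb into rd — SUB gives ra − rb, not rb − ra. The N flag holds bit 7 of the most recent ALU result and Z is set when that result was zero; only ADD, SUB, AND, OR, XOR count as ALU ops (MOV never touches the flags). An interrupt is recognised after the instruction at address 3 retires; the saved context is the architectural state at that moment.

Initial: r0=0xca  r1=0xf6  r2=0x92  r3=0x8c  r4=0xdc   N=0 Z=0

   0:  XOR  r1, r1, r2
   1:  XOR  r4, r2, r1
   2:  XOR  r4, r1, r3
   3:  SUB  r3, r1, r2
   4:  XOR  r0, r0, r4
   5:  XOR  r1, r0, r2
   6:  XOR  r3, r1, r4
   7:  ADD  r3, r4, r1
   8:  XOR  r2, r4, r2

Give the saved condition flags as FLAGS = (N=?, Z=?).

after  0: r0=0xca r1=0x64 r2=0x92 r3=0x8c r4=0xdc  N=0 Z=0
after  1: r0=0xca r1=0x64 r2=0x92 r3=0x8c r4=0xf6  N=1 Z=0
after  2: r0=0xca r1=0x64 r2=0x92 r3=0x8c r4=0xe8  N=1 Z=0
after  3: r0=0xca r1=0x64 r2=0x92 r3=0xd2 r4=0xe8  N=1 Z=0
-- IRQ taken; context saved, return-PC = 4 --

FLAGS = (N=1, Z=0)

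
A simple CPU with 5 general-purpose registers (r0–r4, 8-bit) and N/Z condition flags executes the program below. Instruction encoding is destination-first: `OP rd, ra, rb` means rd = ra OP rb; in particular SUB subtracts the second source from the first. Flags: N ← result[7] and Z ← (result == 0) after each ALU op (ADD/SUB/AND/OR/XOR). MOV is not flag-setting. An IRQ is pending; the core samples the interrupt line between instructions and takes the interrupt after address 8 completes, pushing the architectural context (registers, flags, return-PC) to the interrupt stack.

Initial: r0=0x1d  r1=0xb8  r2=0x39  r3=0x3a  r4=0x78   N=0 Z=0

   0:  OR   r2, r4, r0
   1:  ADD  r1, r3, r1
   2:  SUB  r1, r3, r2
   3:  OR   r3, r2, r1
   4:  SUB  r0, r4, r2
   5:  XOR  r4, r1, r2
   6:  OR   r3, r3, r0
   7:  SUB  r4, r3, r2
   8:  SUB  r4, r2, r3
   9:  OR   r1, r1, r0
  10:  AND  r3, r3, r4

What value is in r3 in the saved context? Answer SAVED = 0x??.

SAVED = 0xff

after  0: r0=0x1d r1=0xb8 r2=0x7d r3=0x3a r4=0x78  N=0 Z=0
after  1: r0=0x1d r1=0xf2 r2=0x7d r3=0x3a r4=0x78  N=1 Z=0
after  2: r0=0x1d r1=0xbd r2=0x7d r3=0x3a r4=0x78  N=1 Z=0
after  3: r0=0x1d r1=0xbd r2=0x7d r3=0xfd r4=0x78  N=1 Z=0
after  4: r0=0xfb r1=0xbd r2=0x7d r3=0xfd r4=0x78  N=1 Z=0
after  5: r0=0xfb r1=0xbd r2=0x7d r3=0xfd r4=0xc0  N=1 Z=0
after  6: r0=0xfb r1=0xbd r2=0x7d r3=0xff r4=0xc0  N=1 Z=0
after  7: r0=0xfb r1=0xbd r2=0x7d r3=0xff r4=0x82  N=1 Z=0
after  8: r0=0xfb r1=0xbd r2=0x7d r3=0xff r4=0x7e  N=0 Z=0
-- IRQ taken; context saved, return-PC = 9 --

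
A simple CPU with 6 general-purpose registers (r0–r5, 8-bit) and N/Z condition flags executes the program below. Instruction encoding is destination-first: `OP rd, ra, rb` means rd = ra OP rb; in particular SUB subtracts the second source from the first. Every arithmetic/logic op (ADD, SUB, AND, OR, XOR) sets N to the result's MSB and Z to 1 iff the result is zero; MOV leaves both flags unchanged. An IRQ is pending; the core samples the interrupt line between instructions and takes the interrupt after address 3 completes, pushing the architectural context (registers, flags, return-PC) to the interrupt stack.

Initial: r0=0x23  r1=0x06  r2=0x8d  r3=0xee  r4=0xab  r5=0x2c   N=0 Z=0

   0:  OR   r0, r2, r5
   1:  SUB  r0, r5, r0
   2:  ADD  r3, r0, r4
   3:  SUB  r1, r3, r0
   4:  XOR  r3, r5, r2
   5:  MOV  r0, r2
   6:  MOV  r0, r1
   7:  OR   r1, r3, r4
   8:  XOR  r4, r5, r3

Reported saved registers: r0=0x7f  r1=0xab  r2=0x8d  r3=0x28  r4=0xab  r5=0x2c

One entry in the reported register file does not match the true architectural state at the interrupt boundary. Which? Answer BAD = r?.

after  0: r0=0xad r1=0x06 r2=0x8d r3=0xee r4=0xab r5=0x2c  N=1 Z=0
after  1: r0=0x7f r1=0x06 r2=0x8d r3=0xee r4=0xab r5=0x2c  N=0 Z=0
after  2: r0=0x7f r1=0x06 r2=0x8d r3=0x2a r4=0xab r5=0x2c  N=0 Z=0
after  3: r0=0x7f r1=0xab r2=0x8d r3=0x2a r4=0xab r5=0x2c  N=1 Z=0
-- IRQ taken; context saved, return-PC = 4 --
mismatch: r3: reported 0x28 vs actual 0x2a

BAD = r3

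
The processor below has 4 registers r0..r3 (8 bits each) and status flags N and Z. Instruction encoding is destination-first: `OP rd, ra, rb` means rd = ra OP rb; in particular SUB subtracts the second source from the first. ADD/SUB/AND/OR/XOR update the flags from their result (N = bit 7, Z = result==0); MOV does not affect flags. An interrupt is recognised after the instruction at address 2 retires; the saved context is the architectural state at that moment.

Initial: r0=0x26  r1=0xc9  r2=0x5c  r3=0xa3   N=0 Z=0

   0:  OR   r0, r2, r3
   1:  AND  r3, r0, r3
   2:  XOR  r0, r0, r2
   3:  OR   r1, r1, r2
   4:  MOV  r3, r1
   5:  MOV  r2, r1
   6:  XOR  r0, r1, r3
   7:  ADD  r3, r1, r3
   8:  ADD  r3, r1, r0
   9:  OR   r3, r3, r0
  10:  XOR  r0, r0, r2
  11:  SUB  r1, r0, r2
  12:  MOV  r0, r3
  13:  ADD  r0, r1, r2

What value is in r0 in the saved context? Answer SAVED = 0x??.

SAVED = 0xa3

after  0: r0=0xff r1=0xc9 r2=0x5c r3=0xa3  N=1 Z=0
after  1: r0=0xff r1=0xc9 r2=0x5c r3=0xa3  N=1 Z=0
after  2: r0=0xa3 r1=0xc9 r2=0x5c r3=0xa3  N=1 Z=0
-- IRQ taken; context saved, return-PC = 3 --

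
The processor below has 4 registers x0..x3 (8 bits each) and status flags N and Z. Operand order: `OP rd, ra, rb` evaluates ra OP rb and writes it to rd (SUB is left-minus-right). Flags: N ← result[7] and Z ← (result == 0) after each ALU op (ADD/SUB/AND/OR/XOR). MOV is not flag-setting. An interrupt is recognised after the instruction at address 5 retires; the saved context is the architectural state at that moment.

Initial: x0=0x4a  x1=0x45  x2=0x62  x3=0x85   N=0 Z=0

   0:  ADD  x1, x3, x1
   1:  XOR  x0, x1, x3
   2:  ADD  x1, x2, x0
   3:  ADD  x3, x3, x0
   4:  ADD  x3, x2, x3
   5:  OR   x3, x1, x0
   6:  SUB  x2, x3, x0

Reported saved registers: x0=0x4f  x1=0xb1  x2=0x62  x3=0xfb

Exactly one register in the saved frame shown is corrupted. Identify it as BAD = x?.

after  0: x0=0x4a x1=0xca x2=0x62 x3=0x85  N=1 Z=0
after  1: x0=0x4f x1=0xca x2=0x62 x3=0x85  N=0 Z=0
after  2: x0=0x4f x1=0xb1 x2=0x62 x3=0x85  N=1 Z=0
after  3: x0=0x4f x1=0xb1 x2=0x62 x3=0xd4  N=1 Z=0
after  4: x0=0x4f x1=0xb1 x2=0x62 x3=0x36  N=0 Z=0
after  5: x0=0x4f x1=0xb1 x2=0x62 x3=0xff  N=1 Z=0
-- IRQ taken; context saved, return-PC = 6 --
mismatch: x3: reported 0xfb vs actual 0xff

BAD = x3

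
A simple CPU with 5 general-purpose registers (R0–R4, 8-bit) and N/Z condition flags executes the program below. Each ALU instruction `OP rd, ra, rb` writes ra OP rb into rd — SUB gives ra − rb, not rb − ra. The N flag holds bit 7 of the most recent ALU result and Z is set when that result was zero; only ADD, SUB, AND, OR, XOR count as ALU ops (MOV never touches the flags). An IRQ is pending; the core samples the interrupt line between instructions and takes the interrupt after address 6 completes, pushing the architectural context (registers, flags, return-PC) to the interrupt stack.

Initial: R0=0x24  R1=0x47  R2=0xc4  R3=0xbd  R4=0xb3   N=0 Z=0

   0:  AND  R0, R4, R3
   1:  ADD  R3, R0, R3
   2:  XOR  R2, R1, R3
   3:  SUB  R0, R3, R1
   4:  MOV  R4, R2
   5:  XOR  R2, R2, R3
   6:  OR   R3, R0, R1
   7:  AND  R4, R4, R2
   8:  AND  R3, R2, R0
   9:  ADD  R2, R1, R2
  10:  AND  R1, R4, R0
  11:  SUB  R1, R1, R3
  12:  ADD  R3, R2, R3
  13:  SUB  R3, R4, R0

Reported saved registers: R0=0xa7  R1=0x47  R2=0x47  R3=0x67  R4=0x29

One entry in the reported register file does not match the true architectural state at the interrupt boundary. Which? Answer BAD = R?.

BAD = R0

after  0: R0=0xb1 R1=0x47 R2=0xc4 R3=0xbd R4=0xb3  N=1 Z=0
after  1: R0=0xb1 R1=0x47 R2=0xc4 R3=0x6e R4=0xb3  N=0 Z=0
after  2: R0=0xb1 R1=0x47 R2=0x29 R3=0x6e R4=0xb3  N=0 Z=0
after  3: R0=0x27 R1=0x47 R2=0x29 R3=0x6e R4=0xb3  N=0 Z=0
after  4: R0=0x27 R1=0x47 R2=0x29 R3=0x6e R4=0x29  N=0 Z=0
after  5: R0=0x27 R1=0x47 R2=0x47 R3=0x6e R4=0x29  N=0 Z=0
after  6: R0=0x27 R1=0x47 R2=0x47 R3=0x67 R4=0x29  N=0 Z=0
-- IRQ taken; context saved, return-PC = 7 --
mismatch: R0: reported 0xa7 vs actual 0x27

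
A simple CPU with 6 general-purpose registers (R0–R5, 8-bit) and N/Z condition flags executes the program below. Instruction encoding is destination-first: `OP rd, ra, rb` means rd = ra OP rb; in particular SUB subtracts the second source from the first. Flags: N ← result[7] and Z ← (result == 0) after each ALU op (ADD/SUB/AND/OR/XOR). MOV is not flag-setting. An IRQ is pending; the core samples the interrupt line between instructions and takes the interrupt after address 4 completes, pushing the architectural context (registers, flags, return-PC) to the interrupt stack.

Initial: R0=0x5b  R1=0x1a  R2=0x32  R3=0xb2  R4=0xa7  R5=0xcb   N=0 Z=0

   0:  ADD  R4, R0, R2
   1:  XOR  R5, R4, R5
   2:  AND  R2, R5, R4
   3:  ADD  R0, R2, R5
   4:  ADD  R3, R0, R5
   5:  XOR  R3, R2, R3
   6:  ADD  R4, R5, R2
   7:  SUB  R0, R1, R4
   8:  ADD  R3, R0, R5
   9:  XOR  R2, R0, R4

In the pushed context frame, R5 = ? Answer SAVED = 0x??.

after  0: R0=0x5b R1=0x1a R2=0x32 R3=0xb2 R4=0x8d R5=0xcb  N=1 Z=0
after  1: R0=0x5b R1=0x1a R2=0x32 R3=0xb2 R4=0x8d R5=0x46  N=0 Z=0
after  2: R0=0x5b R1=0x1a R2=0x04 R3=0xb2 R4=0x8d R5=0x46  N=0 Z=0
after  3: R0=0x4a R1=0x1a R2=0x04 R3=0xb2 R4=0x8d R5=0x46  N=0 Z=0
after  4: R0=0x4a R1=0x1a R2=0x04 R3=0x90 R4=0x8d R5=0x46  N=1 Z=0
-- IRQ taken; context saved, return-PC = 5 --

SAVED = 0x46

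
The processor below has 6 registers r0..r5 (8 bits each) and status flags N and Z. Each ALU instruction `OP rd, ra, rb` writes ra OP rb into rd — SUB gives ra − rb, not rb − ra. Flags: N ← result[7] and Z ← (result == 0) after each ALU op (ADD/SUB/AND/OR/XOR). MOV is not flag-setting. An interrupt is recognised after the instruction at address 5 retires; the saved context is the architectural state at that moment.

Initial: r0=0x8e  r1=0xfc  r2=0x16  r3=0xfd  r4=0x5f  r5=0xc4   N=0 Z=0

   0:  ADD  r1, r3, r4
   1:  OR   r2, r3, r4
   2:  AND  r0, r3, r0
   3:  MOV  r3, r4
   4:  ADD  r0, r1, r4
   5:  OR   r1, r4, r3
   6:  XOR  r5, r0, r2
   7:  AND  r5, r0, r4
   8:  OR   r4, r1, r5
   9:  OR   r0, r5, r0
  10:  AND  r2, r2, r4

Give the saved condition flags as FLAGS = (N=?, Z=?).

after  0: r0=0x8e r1=0x5c r2=0x16 r3=0xfd r4=0x5f r5=0xc4  N=0 Z=0
after  1: r0=0x8e r1=0x5c r2=0xff r3=0xfd r4=0x5f r5=0xc4  N=1 Z=0
after  2: r0=0x8c r1=0x5c r2=0xff r3=0xfd r4=0x5f r5=0xc4  N=1 Z=0
after  3: r0=0x8c r1=0x5c r2=0xff r3=0x5f r4=0x5f r5=0xc4  N=1 Z=0
after  4: r0=0xbb r1=0x5c r2=0xff r3=0x5f r4=0x5f r5=0xc4  N=1 Z=0
after  5: r0=0xbb r1=0x5f r2=0xff r3=0x5f r4=0x5f r5=0xc4  N=0 Z=0
-- IRQ taken; context saved, return-PC = 6 --

FLAGS = (N=0, Z=0)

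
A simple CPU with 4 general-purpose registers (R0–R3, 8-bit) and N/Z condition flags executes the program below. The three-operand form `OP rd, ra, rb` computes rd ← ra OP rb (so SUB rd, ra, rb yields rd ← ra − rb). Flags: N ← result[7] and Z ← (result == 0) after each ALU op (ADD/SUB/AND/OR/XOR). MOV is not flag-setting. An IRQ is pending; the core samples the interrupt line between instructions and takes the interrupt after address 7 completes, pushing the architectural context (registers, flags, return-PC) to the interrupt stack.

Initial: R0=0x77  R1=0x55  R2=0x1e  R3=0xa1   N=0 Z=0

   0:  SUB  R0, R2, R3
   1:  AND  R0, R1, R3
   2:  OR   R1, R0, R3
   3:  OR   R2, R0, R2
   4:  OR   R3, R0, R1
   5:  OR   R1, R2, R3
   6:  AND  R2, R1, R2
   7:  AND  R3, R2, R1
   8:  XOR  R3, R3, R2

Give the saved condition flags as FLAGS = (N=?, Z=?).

after  0: R0=0x7d R1=0x55 R2=0x1e R3=0xa1  N=0 Z=0
after  1: R0=0x01 R1=0x55 R2=0x1e R3=0xa1  N=0 Z=0
after  2: R0=0x01 R1=0xa1 R2=0x1e R3=0xa1  N=1 Z=0
after  3: R0=0x01 R1=0xa1 R2=0x1f R3=0xa1  N=0 Z=0
after  4: R0=0x01 R1=0xa1 R2=0x1f R3=0xa1  N=1 Z=0
after  5: R0=0x01 R1=0xbf R2=0x1f R3=0xa1  N=1 Z=0
after  6: R0=0x01 R1=0xbf R2=0x1f R3=0xa1  N=0 Z=0
after  7: R0=0x01 R1=0xbf R2=0x1f R3=0x1f  N=0 Z=0
-- IRQ taken; context saved, return-PC = 8 --

FLAGS = (N=0, Z=0)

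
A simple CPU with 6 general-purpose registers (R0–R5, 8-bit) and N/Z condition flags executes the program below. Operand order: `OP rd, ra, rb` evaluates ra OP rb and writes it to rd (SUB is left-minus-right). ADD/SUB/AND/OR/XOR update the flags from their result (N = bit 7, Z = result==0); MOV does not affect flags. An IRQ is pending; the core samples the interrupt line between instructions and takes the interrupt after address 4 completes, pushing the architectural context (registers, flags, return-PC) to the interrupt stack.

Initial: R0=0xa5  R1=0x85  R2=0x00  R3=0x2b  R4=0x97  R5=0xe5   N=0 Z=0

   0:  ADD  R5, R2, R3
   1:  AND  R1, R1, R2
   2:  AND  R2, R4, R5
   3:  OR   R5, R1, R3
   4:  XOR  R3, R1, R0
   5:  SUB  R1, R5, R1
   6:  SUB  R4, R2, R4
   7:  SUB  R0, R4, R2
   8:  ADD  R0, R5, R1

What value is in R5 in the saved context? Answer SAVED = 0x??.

after  0: R0=0xa5 R1=0x85 R2=0x00 R3=0x2b R4=0x97 R5=0x2b  N=0 Z=0
after  1: R0=0xa5 R1=0x00 R2=0x00 R3=0x2b R4=0x97 R5=0x2b  N=0 Z=1
after  2: R0=0xa5 R1=0x00 R2=0x03 R3=0x2b R4=0x97 R5=0x2b  N=0 Z=0
after  3: R0=0xa5 R1=0x00 R2=0x03 R3=0x2b R4=0x97 R5=0x2b  N=0 Z=0
after  4: R0=0xa5 R1=0x00 R2=0x03 R3=0xa5 R4=0x97 R5=0x2b  N=1 Z=0
-- IRQ taken; context saved, return-PC = 5 --

SAVED = 0x2b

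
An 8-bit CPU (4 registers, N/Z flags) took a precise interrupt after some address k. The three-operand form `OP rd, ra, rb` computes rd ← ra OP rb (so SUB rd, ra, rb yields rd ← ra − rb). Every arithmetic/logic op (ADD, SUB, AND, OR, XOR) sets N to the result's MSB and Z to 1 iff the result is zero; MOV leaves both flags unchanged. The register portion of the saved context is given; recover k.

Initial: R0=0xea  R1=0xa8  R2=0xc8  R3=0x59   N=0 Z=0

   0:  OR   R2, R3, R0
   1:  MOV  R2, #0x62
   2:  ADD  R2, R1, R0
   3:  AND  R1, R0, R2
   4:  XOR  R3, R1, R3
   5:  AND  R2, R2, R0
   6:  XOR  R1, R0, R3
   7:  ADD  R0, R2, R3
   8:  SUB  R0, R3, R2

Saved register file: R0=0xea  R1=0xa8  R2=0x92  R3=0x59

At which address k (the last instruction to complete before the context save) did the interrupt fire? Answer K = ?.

K = 2

after  0: R0=0xea R1=0xa8 R2=0xfb R3=0x59  N=1 Z=0
after  1: R0=0xea R1=0xa8 R2=0x62 R3=0x59  N=1 Z=0
after  2: R0=0xea R1=0xa8 R2=0x92 R3=0x59  N=1 Z=0
-- IRQ taken; context saved, return-PC = 3 --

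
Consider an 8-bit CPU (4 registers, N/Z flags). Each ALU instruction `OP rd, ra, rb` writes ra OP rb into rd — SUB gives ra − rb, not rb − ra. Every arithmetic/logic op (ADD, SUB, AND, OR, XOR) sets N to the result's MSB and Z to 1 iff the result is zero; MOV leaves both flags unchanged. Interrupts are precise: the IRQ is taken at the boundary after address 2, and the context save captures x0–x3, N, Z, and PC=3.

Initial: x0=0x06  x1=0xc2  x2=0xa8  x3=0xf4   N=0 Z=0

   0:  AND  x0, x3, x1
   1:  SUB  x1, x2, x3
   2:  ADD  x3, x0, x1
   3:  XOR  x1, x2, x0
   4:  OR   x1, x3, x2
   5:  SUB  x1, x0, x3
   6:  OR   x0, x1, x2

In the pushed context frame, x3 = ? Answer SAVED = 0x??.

after  0: x0=0xc0 x1=0xc2 x2=0xa8 x3=0xf4  N=1 Z=0
after  1: x0=0xc0 x1=0xb4 x2=0xa8 x3=0xf4  N=1 Z=0
after  2: x0=0xc0 x1=0xb4 x2=0xa8 x3=0x74  N=0 Z=0
-- IRQ taken; context saved, return-PC = 3 --

SAVED = 0x74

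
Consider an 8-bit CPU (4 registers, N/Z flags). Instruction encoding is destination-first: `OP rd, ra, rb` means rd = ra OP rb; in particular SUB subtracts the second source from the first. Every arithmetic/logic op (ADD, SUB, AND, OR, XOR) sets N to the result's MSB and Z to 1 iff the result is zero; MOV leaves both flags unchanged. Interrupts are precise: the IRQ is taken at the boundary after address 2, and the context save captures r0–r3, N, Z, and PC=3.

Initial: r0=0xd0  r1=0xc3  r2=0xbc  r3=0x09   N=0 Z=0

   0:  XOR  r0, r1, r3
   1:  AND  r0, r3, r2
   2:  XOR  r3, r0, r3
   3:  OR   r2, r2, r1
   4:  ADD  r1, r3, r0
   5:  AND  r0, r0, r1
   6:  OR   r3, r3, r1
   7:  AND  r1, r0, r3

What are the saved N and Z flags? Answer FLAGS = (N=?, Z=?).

after  0: r0=0xca r1=0xc3 r2=0xbc r3=0x09  N=1 Z=0
after  1: r0=0x08 r1=0xc3 r2=0xbc r3=0x09  N=0 Z=0
after  2: r0=0x08 r1=0xc3 r2=0xbc r3=0x01  N=0 Z=0
-- IRQ taken; context saved, return-PC = 3 --

FLAGS = (N=0, Z=0)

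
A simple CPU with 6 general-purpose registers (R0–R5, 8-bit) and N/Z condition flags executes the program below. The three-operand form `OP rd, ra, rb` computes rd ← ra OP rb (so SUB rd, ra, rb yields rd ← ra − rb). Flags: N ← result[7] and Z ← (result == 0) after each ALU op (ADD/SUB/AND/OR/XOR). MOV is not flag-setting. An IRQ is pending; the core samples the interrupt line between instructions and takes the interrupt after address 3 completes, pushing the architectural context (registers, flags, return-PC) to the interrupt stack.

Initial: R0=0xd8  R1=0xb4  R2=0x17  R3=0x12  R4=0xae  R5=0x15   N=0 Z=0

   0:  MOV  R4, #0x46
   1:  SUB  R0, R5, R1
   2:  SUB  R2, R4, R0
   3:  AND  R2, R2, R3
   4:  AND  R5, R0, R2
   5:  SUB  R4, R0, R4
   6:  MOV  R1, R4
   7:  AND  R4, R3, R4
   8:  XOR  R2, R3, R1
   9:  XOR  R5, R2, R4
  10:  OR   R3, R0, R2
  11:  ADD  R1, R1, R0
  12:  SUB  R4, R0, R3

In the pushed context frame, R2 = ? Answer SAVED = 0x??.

SAVED = 0x00

after  0: R0=0xd8 R1=0xb4 R2=0x17 R3=0x12 R4=0x46 R5=0x15  N=0 Z=0
after  1: R0=0x61 R1=0xb4 R2=0x17 R3=0x12 R4=0x46 R5=0x15  N=0 Z=0
after  2: R0=0x61 R1=0xb4 R2=0xe5 R3=0x12 R4=0x46 R5=0x15  N=1 Z=0
after  3: R0=0x61 R1=0xb4 R2=0x00 R3=0x12 R4=0x46 R5=0x15  N=0 Z=1
-- IRQ taken; context saved, return-PC = 4 --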